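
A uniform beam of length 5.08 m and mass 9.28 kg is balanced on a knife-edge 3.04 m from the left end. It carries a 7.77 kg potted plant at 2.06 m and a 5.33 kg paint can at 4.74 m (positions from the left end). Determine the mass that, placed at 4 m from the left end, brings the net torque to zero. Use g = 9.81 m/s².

m ≈ 3.33 kg

Take moments about the knife-edge (at 3.04 m from the left end).
Beam weight: 9.28 × 9.81 = 91.04 N down at 2.54 m → arm 0.5 m, τ = 91.04 × 0.5 = 45.52 N·m counterclockwise.
Potted plant: 7.77 × 9.81 = 76.22 N down at 2.06 m → arm 0.98 m, τ = 76.22 × 0.98 = 74.7 N·m counterclockwise.
Paint can: 5.33 × 9.81 = 52.29 N down at 4.74 m → arm 1.7 m, τ = 52.29 × 1.7 = 88.89 N·m clockwise.
Net moment of known loads = 31.33 N·m counterclockwise.
An unknown mass m at 4 m has arm 0.96 m; its moment is m·g·0.96 clockwise.
Balancing moments: m × 9.81 × 0.96 = 31.33, giving m = 31.33 / (9.81 × 0.96) = 3.33 kg.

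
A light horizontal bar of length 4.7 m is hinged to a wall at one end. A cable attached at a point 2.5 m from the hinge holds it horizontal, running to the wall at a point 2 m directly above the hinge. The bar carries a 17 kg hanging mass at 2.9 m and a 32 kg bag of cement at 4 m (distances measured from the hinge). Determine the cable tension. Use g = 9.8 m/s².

About the hinge:
Hanging mass: 17 × 9.8 = 166.6 N down at 2.9 m → arm 2.9 m, τ = 166.6 × 2.9 = 483.1 N·m clockwise.
Bag of cement: 32 × 9.8 = 313.6 N down at 4 m → arm 4 m, τ = 313.6 × 4 = 1254 N·m clockwise.
Total clockwise load moment = 1737 N·m.
The cable tension T acts at 2.5 m; only its component perpendicular to the bar, T sinθ, produces torque. sinθ = h/√(h²+d²) = 2/√(2²+2.5²) = 0.6247.
Balancing moments: T × 2.5 × 0.6247 = 1737, giving T = 1737 / 1.562 = 1110 N.

T ≈ 1110 N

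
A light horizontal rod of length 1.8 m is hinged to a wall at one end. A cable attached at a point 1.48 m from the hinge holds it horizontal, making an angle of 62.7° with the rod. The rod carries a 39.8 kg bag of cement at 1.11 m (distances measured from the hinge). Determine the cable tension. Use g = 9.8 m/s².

T ≈ 329 N

Take moments about the hinge.
Bag of cement: 39.8 × 9.8 = 390 N down at 1.11 m → arm 1.11 m, τ = 390 × 1.11 = 432.9 N·m clockwise.
Total clockwise load moment = 432.9 N·m.
The cable tension T acts at 1.48 m; only its component perpendicular to the rod, T sinθ, produces torque. sin 62.7° = 0.8886.
Στ = 0 ⇒ T × 1.48 × 0.8886 = 432.9 ⇒ T = 432.9 / 1.315 = 329 N.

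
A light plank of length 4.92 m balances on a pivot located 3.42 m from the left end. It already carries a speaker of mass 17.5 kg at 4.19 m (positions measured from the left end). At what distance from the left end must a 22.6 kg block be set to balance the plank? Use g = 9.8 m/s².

About the pivot (at 3.42 m from the left end):
Speaker: 17.5 × 9.8 = 171.5 N down at 4.19 m → arm 0.77 m, τ = 171.5 × 0.77 = 132.1 N·m clockwise.
Net moment of existing loads = 132.1 N·m clockwise.
The block weighs 22.6 × 9.8 = 221.5 N and must supply an equal counterclockwise moment, so its lever arm about the pivot is 132.1 / 221.5 = 0.596 m.
That puts it at 3.42 − 0.596 = 2.82 m from the left end.

x ≈ 2.82 m from the left end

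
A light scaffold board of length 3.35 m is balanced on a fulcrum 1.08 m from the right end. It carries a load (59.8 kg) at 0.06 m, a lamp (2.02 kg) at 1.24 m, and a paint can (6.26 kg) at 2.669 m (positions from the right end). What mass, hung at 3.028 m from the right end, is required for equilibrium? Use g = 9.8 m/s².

m ≈ 26 kg

Sum moments about the fulcrum (at 1.08 m from the right end) (the support reaction has zero arm there).
Load: 59.8 × 9.8 = 586 N down at 0.06 m → arm 1.02 m, τ = 586 × 1.02 = 597.7 N·m clockwise.
Lamp: 2.02 × 9.8 = 19.8 N down at 1.24 m → arm 0.16 m, τ = 19.8 × 0.16 = 3.168 N·m counterclockwise.
Paint can: 6.26 × 9.8 = 61.35 N down at 2.669 m → arm 1.589 m, τ = 61.35 × 1.589 = 97.49 N·m counterclockwise.
Net moment of known loads = 497 N·m clockwise.
An unknown mass m at 3.028 m has arm 1.948 m; its moment is m·g·1.948 counterclockwise.
Setting net torque to zero: m × 9.8 × 1.948 = 497 → m = 497 / (9.8 × 1.948) = 26 kg.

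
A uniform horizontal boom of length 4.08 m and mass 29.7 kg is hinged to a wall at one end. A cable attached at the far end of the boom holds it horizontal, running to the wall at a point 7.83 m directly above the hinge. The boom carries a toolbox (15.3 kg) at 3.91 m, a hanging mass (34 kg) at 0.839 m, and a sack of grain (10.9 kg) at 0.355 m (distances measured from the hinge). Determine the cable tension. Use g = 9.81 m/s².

Taking torques about the hinge:
Beam weight: 29.7 × 9.81 = 291.4 N down at 2.04 m → arm 2.04 m, τ = 291.4 × 2.04 = 594.5 N·m clockwise.
Toolbox: 15.3 × 9.81 = 150.1 N down at 3.91 m → arm 3.91 m, τ = 150.1 × 3.91 = 586.9 N·m clockwise.
Hanging mass: 34 × 9.81 = 333.5 N down at 0.839 m → arm 0.839 m, τ = 333.5 × 0.839 = 279.8 N·m clockwise.
Sack of grain: 10.9 × 9.81 = 106.9 N down at 0.355 m → arm 0.355 m, τ = 106.9 × 0.355 = 37.95 N·m clockwise.
Total clockwise load moment = 1499 N·m.
The cable tension T acts at 4.08 m; only its component perpendicular to the boom, T sinθ, produces torque. sinθ = h/√(h²+d²) = 7.83/√(7.83²+4.08²) = 0.8868.
Setting net torque to zero: T × 4.08 × 0.8868 = 1499 → T = 1499 / 3.618 = 414 N.

T ≈ 414 N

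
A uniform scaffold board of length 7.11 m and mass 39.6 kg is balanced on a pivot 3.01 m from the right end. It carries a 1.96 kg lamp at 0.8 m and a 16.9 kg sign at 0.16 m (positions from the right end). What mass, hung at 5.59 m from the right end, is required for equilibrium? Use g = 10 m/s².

About the pivot (at 3.01 m from the right end):
Beam weight: 39.6 × 10 = 396 N down at 3.555 m → arm 0.545 m, τ = 396 × 0.545 = 215.8 N·m counterclockwise.
Lamp: 1.96 × 10 = 19.6 N down at 0.8 m → arm 2.21 m, τ = 19.6 × 2.21 = 43.32 N·m clockwise.
Sign: 16.9 × 10 = 169 N down at 0.16 m → arm 2.85 m, τ = 169 × 2.85 = 481.7 N·m clockwise.
Net moment of known loads = 309.2 N·m clockwise.
An unknown mass m at 5.59 m has arm 2.58 m; its moment is m·g·2.58 counterclockwise.
Setting net torque to zero: m × 10 × 2.58 = 309.2 → m = 309.2 / (10 × 2.58) = 12 kg.

m ≈ 12 kg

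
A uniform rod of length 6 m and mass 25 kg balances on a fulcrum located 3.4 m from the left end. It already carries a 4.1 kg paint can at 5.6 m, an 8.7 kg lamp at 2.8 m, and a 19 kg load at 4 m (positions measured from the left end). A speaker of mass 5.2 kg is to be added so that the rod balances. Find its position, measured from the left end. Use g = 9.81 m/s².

x ≈ 2.4 m from the left end

Taking torques about the fulcrum (at 3.4 m from the left end):
Beam weight: 25 × 9.81 = 245.2 N down at 3 m → arm 0.4 m, τ = 245.2 × 0.4 = 98.08 N·m counterclockwise.
Paint can: 4.1 × 9.81 = 40.22 N down at 5.6 m → arm 2.2 m, τ = 40.22 × 2.2 = 88.48 N·m clockwise.
Lamp: 8.7 × 9.81 = 85.35 N down at 2.8 m → arm 0.6 m, τ = 85.35 × 0.6 = 51.21 N·m counterclockwise.
Load: 19 × 9.81 = 186.4 N down at 4 m → arm 0.6 m, τ = 186.4 × 0.6 = 111.8 N·m clockwise.
Net moment of existing loads = 50.99 N·m clockwise.
The speaker weighs 5.2 × 9.81 = 51.01 N and must supply an equal counterclockwise moment, so its lever arm about the fulcrum is 50.99 / 51.01 = 1 m.
That puts it at 3.4 − 1 = 2.4 m from the left end.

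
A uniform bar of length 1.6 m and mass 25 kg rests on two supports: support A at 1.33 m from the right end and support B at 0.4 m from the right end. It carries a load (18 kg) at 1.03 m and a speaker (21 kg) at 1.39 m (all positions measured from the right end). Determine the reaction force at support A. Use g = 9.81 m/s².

R_A ≈ 444 N

Take moments about support B.
Beam weight: 25 × 9.81 = 245.2 N down at 0.8 m → arm 0.4 m, τ = 245.2 × 0.4 = 98.08 N·m counterclockwise.
Load: 18 × 9.81 = 176.6 N down at 1.03 m → arm 0.63 m, τ = 176.6 × 0.63 = 111.3 N·m counterclockwise.
Speaker: 21 × 9.81 = 206 N down at 1.39 m → arm 0.99 m, τ = 206 × 0.99 = 203.9 N·m counterclockwise.
Net load moment about support B = 413.3 N·m counterclockwise.
Reaction R at support A is upward at 1.33 m, arm 0.93 m → moment R × 0.93 clockwise.
Balancing moments: R × 0.93 = 413.3, giving R = 444 N.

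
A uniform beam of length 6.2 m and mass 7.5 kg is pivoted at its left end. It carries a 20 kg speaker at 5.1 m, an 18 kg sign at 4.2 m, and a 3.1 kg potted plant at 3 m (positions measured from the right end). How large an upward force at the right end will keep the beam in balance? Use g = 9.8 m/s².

F ≈ 144 N

Sum moments about the left end (the unknown pivot reaction has zero arm there).
Beam weight: 7.5 × 9.8 = 73.5 N down at 3.1 m → arm 3.1 m, τ = 73.5 × 3.1 = 227.8 N·m clockwise.
Speaker: 20 × 9.8 = 196 N down at 5.1 m → arm 1.1 m, τ = 196 × 1.1 = 215.6 N·m clockwise.
Sign: 18 × 9.8 = 176.4 N down at 4.2 m → arm 2 m, τ = 176.4 × 2 = 352.8 N·m clockwise.
Potted plant: 3.1 × 9.8 = 30.38 N down at 3 m → arm 3.2 m, τ = 30.38 × 3.2 = 97.22 N·m clockwise.
Net moment of the loads = 893.4 N·m clockwise.
The upward force F acts at the right end, arm 6.2 m, giving F × 6.2 counterclockwise.
For rotational equilibrium, F × 6.2 = 893.4, so F = 893.4 / 6.2 = 144 N.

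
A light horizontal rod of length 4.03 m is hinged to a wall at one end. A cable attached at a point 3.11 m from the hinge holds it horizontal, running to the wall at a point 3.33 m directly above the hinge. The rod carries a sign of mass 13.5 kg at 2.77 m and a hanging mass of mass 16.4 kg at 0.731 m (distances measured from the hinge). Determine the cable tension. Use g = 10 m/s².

Taking torques about the hinge:
Sign: 13.5 × 10 = 135 N down at 2.77 m → arm 2.77 m, τ = 135 × 2.77 = 373.9 N·m clockwise.
Hanging mass: 16.4 × 10 = 164 N down at 0.731 m → arm 0.731 m, τ = 164 × 0.731 = 119.9 N·m clockwise.
Total clockwise load moment = 493.8 N·m.
The cable tension T acts at 3.11 m; only its component perpendicular to the rod, T sinθ, produces torque. sinθ = h/√(h²+d²) = 3.33/√(3.33²+3.11²) = 0.7308.
Στ = 0 ⇒ T × 3.11 × 0.7308 = 493.8 ⇒ T = 493.8 / 2.273 = 217 N.

T ≈ 217 N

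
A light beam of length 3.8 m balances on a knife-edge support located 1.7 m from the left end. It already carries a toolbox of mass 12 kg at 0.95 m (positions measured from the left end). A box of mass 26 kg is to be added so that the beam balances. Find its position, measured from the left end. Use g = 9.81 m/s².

Taking torques about the knife-edge support (at 1.7 m from the left end):
Toolbox: 12 × 9.81 = 117.7 N down at 0.95 m → arm 0.75 m, τ = 117.7 × 0.75 = 88.28 N·m counterclockwise.
Net moment of existing loads = 88.28 N·m counterclockwise.
The box weighs 26 × 9.81 = 255.1 N and must supply an equal clockwise moment, so its lever arm about the knife-edge support is 88.28 / 255.1 = 0.346 m.
That puts it at 1.7 + 0.346 = 2.05 m from the left end.

x ≈ 2.05 m from the left end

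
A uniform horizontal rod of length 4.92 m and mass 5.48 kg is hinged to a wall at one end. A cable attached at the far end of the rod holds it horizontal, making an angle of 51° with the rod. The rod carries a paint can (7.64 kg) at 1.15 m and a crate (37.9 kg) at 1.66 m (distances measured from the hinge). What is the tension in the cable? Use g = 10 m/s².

T ≈ 223 N

About the hinge:
Beam weight: 5.48 × 10 = 54.8 N down at 2.46 m → arm 2.46 m, τ = 54.8 × 2.46 = 134.8 N·m clockwise.
Paint can: 7.64 × 10 = 76.4 N down at 1.15 m → arm 1.15 m, τ = 76.4 × 1.15 = 87.86 N·m clockwise.
Crate: 37.9 × 10 = 379 N down at 1.66 m → arm 1.66 m, τ = 379 × 1.66 = 629.1 N·m clockwise.
Total clockwise load moment = 851.8 N·m.
The cable tension T acts at 4.92 m; only its component perpendicular to the rod, T sinθ, produces torque. sin 51° = 0.7771.
Balancing moments: T × 4.92 × 0.7771 = 851.8, giving T = 851.8 / 3.823 = 223 N.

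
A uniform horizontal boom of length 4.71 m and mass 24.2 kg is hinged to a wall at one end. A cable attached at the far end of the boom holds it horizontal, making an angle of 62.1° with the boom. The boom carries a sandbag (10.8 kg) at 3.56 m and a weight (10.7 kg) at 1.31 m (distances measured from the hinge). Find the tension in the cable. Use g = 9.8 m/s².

T ≈ 258 N

Choose the hinge as the axis so the unknown hinge reaction has zero arm there.
Beam weight: 24.2 × 9.8 = 237.2 N down at 2.355 m → arm 2.355 m, τ = 237.2 × 2.355 = 558.6 N·m clockwise.
Sandbag: 10.8 × 9.8 = 105.8 N down at 3.56 m → arm 3.56 m, τ = 105.8 × 3.56 = 376.6 N·m clockwise.
Weight: 10.7 × 9.8 = 104.9 N down at 1.31 m → arm 1.31 m, τ = 104.9 × 1.31 = 137.4 N·m clockwise.
Total clockwise load moment = 1073 N·m.
The cable tension T acts at 4.71 m; only its component perpendicular to the boom, T sinθ, produces torque. sin 62.1° = 0.8838.
For rotational equilibrium, T × 4.71 × 0.8838 = 1073, so T = 1073 / 4.163 = 258 N.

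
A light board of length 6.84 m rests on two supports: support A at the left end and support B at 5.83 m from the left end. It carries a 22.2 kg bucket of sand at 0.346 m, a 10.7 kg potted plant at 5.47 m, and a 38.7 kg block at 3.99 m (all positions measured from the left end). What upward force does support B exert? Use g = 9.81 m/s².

R_B ≈ 371 N

Take moments about support A.
Bucket of sand: 22.2 × 9.81 = 217.8 N down at 0.346 m → arm 0.346 m, τ = 217.8 × 0.346 = 75.36 N·m clockwise.
Potted plant: 10.7 × 9.81 = 105 N down at 5.47 m → arm 5.47 m, τ = 105 × 5.47 = 574.4 N·m clockwise.
Block: 38.7 × 9.81 = 379.6 N down at 3.99 m → arm 3.99 m, τ = 379.6 × 3.99 = 1515 N·m clockwise.
Net load moment about support A = 2165 N·m clockwise.
Reaction R at support B is upward at 5.83 m, arm 5.83 m → moment R × 5.83 counterclockwise.
Balancing moments: R × 5.83 = 2165, giving R = 371 N.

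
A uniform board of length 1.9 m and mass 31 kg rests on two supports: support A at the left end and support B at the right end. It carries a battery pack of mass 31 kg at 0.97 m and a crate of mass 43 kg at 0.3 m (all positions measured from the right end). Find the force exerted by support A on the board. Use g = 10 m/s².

R_A ≈ 381 N

Taking torques about support B:
Beam weight: 31 × 10 = 310 N down at 0.95 m → arm 0.95 m, τ = 310 × 0.95 = 294.5 N·m counterclockwise.
Battery pack: 31 × 10 = 310 N down at 0.97 m → arm 0.97 m, τ = 310 × 0.97 = 300.7 N·m counterclockwise.
Crate: 43 × 10 = 430 N down at 0.3 m → arm 0.3 m, τ = 430 × 0.3 = 129 N·m counterclockwise.
Net load moment about support B = 724.2 N·m counterclockwise.
Reaction R at support A is upward at 1.9 m, arm 1.9 m → moment R × 1.9 clockwise.
Balancing moments: R × 1.9 = 724.2, giving R = 381 N.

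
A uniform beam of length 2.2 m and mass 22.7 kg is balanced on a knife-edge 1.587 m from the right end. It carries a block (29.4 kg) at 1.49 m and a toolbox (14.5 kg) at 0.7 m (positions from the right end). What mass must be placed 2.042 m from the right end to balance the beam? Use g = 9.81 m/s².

m ≈ 58.8 kg

Take moments about the knife-edge (at 1.587 m from the right end).
Beam weight: 22.7 × 9.81 = 222.7 N down at 1.1 m → arm 0.487 m, τ = 222.7 × 0.487 = 108.5 N·m clockwise.
Block: 29.4 × 9.81 = 288.4 N down at 1.49 m → arm 0.097 m, τ = 288.4 × 0.097 = 27.97 N·m clockwise.
Toolbox: 14.5 × 9.81 = 142.2 N down at 0.7 m → arm 0.887 m, τ = 142.2 × 0.887 = 126.1 N·m clockwise.
Net moment of known loads = 262.6 N·m clockwise.
An unknown mass m at 2.042 m has arm 0.455 m; its moment is m·g·0.455 counterclockwise.
Setting net torque to zero: m × 9.81 × 0.455 = 262.6 → m = 262.6 / (9.81 × 0.455) = 58.8 kg.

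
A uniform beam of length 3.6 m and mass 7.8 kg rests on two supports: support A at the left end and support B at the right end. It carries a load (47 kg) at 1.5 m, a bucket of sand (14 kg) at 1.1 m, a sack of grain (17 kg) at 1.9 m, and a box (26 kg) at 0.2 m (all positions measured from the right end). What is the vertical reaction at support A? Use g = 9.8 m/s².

R_A ≈ 374 N

Take moments about support B.
Beam weight: 7.8 × 9.8 = 76.44 N down at 1.8 m → arm 1.8 m, τ = 76.44 × 1.8 = 137.6 N·m counterclockwise.
Load: 47 × 9.8 = 460.6 N down at 1.5 m → arm 1.5 m, τ = 460.6 × 1.5 = 690.9 N·m counterclockwise.
Bucket of sand: 14 × 9.8 = 137.2 N down at 1.1 m → arm 1.1 m, τ = 137.2 × 1.1 = 150.9 N·m counterclockwise.
Sack of grain: 17 × 9.8 = 166.6 N down at 1.9 m → arm 1.9 m, τ = 166.6 × 1.9 = 316.5 N·m counterclockwise.
Box: 26 × 9.8 = 254.8 N down at 0.2 m → arm 0.2 m, τ = 254.8 × 0.2 = 50.96 N·m counterclockwise.
Net load moment about support B = 1347 N·m counterclockwise.
Reaction R at support A is upward at 3.6 m, arm 3.6 m → moment R × 3.6 clockwise.
Στ = 0 ⇒ R × 3.6 = 1347 ⇒ R = 374 N.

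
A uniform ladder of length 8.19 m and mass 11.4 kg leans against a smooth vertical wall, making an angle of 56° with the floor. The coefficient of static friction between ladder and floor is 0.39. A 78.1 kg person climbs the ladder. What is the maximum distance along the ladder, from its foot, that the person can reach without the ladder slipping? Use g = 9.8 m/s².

Choose the foot of the ladder as the axis so the floor normal and friction both act there and drop out.
Ladder weight 11.4×9.8 = 111.7 N acts at 4.095 m along the ladder; its horizontal arm is 4.095·cos56° = 2.29 m → τ = 255.8 N·m clockwise.
Person weight 78.1×9.8 = 765.4 N at distance d → arm d·cos56° → τ = 765.4·d·0.5592 clockwise.
Wall normal N at the top has arm L sinθ = 6.79 m counterclockwise, so Στ = 0 gives N·6.79 = 255.8 + 428·d.
ΣFy = 0 ⇒ N_floor = 877.1 N, so the maximum friction is μ_s·N_floor = 0.39×877.1 = 342.1 N. ΣFx = 0 ⇒ N_wall = f, so at the slipping point N = 342.1 N.
Substituting: 342.1×6.79 = 255.8 + 428·d ⇒ d = (2323 − 255.8) / 428 = 4.83 m.

d ≈ 4.83 m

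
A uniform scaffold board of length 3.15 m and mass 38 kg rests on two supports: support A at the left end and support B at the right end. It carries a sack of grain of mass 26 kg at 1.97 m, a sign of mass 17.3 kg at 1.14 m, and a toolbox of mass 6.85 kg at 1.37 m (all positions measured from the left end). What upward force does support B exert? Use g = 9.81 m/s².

Take moments about support A.
Beam weight: 38 × 9.81 = 372.8 N down at 1.575 m → arm 1.575 m, τ = 372.8 × 1.575 = 587.2 N·m clockwise.
Sack of grain: 26 × 9.81 = 255.1 N down at 1.97 m → arm 1.97 m, τ = 255.1 × 1.97 = 502.5 N·m clockwise.
Sign: 17.3 × 9.81 = 169.7 N down at 1.14 m → arm 1.14 m, τ = 169.7 × 1.14 = 193.5 N·m clockwise.
Toolbox: 6.85 × 9.81 = 67.2 N down at 1.37 m → arm 1.37 m, τ = 67.2 × 1.37 = 92.06 N·m clockwise.
Net load moment about support A = 1375 N·m clockwise.
Reaction R at support B is upward at 3.15 m, arm 3.15 m → moment R × 3.15 counterclockwise.
Setting net torque to zero: R × 3.15 = 1375 → R = 437 N.

R_B ≈ 437 N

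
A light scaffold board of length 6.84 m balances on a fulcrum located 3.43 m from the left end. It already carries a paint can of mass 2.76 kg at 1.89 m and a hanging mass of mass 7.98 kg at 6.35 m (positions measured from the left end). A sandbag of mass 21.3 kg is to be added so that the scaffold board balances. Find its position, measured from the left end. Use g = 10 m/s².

x ≈ 2.54 m from the left end

About the fulcrum (at 3.43 m from the left end):
Paint can: 2.76 × 10 = 27.6 N down at 1.89 m → arm 1.54 m, τ = 27.6 × 1.54 = 42.5 N·m counterclockwise.
Hanging mass: 7.98 × 10 = 79.8 N down at 6.35 m → arm 2.92 m, τ = 79.8 × 2.92 = 233 N·m clockwise.
Net moment of existing loads = 190.5 N·m clockwise.
The sandbag weighs 21.3 × 10 = 213 N and must supply an equal counterclockwise moment, so its lever arm about the fulcrum is 190.5 / 213 = 0.894 m.
That puts it at 3.43 − 0.894 = 2.54 m from the left end.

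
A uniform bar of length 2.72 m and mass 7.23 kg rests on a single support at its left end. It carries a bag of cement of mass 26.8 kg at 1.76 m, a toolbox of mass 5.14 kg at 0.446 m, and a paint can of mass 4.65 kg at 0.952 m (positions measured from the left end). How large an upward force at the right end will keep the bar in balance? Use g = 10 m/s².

Sum moments about the left end (the unknown pivot reaction has zero arm there).
Beam weight: 7.23 × 10 = 72.3 N down at 1.36 m → arm 1.36 m, τ = 72.3 × 1.36 = 98.33 N·m clockwise.
Bag of cement: 26.8 × 10 = 268 N down at 1.76 m → arm 1.76 m, τ = 268 × 1.76 = 471.7 N·m clockwise.
Toolbox: 5.14 × 10 = 51.4 N down at 0.446 m → arm 0.446 m, τ = 51.4 × 0.446 = 22.92 N·m clockwise.
Paint can: 4.65 × 10 = 46.5 N down at 0.952 m → arm 0.952 m, τ = 46.5 × 0.952 = 44.27 N·m clockwise.
Net moment of the loads = 637.2 N·m clockwise.
The upward force F acts at the right end, arm 2.72 m, giving F × 2.72 counterclockwise.
Setting net torque to zero: F × 2.72 = 637.2 → F = 637.2 / 2.72 = 234 N.

F ≈ 234 N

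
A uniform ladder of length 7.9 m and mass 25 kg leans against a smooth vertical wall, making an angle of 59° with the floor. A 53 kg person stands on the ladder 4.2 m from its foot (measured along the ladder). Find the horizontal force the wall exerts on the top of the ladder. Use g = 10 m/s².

N_wall ≈ 244 N

Choose the foot of the ladder as the axis so the floor normal and friction both act there and drop out.
Ladder weight 25×10 = 250 N acts at 3.95 m along the ladder; its horizontal arm is 3.95·cos59° = 2.034 m → τ = 508.5 N·m clockwise.
Person: 53×10 = 530 N at 4.2 m → arm 2.163 m → τ = 1146 N·m clockwise.
Wall normal N acts horizontally at the top; its moment arm is the height L sinθ = 7.9·sin59° = 6.772 m, counterclockwise.
Στ = 0 ⇒ N × 6.772 = 1654 ⇒ N = 244 N.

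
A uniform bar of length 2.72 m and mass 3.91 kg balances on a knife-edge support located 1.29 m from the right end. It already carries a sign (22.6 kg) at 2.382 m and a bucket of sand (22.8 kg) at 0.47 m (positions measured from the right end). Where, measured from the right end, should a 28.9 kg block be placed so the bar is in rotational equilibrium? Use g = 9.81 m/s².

Sum moments about the knife-edge support (at 1.29 m from the right end) (the support reaction has zero arm there).
Beam weight: 3.91 × 9.81 = 38.36 N down at 1.36 m → arm 0.07 m, τ = 38.36 × 0.07 = 2.685 N·m counterclockwise.
Sign: 22.6 × 9.81 = 221.7 N down at 2.382 m → arm 1.092 m, τ = 221.7 × 1.092 = 242.1 N·m counterclockwise.
Bucket of sand: 22.8 × 9.81 = 223.7 N down at 0.47 m → arm 0.82 m, τ = 223.7 × 0.82 = 183.4 N·m clockwise.
Net moment of existing loads = 61.38 N·m counterclockwise.
The block weighs 28.9 × 9.81 = 283.5 N and must supply an equal clockwise moment, so its lever arm about the knife-edge support is 61.38 / 283.5 = 0.217 m.
That puts it at 1.29 − 0.217 = 1.07 m from the right end.

x ≈ 1.07 m from the right end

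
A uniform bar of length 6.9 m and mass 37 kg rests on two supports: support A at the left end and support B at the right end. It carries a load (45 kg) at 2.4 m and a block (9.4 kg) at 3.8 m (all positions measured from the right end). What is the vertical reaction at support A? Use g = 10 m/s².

R_A ≈ 393 N

Taking torques about support B:
Beam weight: 37 × 10 = 370 N down at 3.45 m → arm 3.45 m, τ = 370 × 3.45 = 1276 N·m counterclockwise.
Load: 45 × 10 = 450 N down at 2.4 m → arm 2.4 m, τ = 450 × 2.4 = 1080 N·m counterclockwise.
Block: 9.4 × 10 = 94 N down at 3.8 m → arm 3.8 m, τ = 94 × 3.8 = 357.2 N·m counterclockwise.
Net load moment about support B = 2713 N·m counterclockwise.
Reaction R at support A is upward at 6.9 m, arm 6.9 m → moment R × 6.9 clockwise.
For rotational equilibrium, R × 6.9 = 2713, so R = 393 N.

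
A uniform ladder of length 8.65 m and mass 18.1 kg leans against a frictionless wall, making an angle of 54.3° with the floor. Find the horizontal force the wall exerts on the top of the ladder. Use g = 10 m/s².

Sum moments about the foot of the ladder (the floor normal and friction both act there and drop out).
Ladder weight 18.1×10 = 181 N acts at 4.325 m along the ladder; its horizontal arm is 4.325·cos54.3° = 2.524 m → τ = 456.8 N·m clockwise.
Wall normal N acts horizontally at the top; its moment arm is the height L sinθ = 8.65·sin54.3° = 7.025 m, counterclockwise.
For rotational equilibrium, N × 7.025 = 456.8, so N = 65 N.

N_wall ≈ 65 N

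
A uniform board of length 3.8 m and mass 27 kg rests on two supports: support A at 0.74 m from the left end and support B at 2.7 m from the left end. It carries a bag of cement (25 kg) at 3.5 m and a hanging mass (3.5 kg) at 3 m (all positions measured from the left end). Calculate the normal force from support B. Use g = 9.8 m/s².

R_B ≈ 541 N

Sum moments about support A (its reaction then has zero moment arm).
Beam weight: 27 × 9.8 = 264.6 N down at 1.9 m → arm 1.16 m, τ = 264.6 × 1.16 = 306.9 N·m clockwise.
Bag of cement: 25 × 9.8 = 245 N down at 3.5 m → arm 2.76 m, τ = 245 × 2.76 = 676.2 N·m clockwise.
Hanging mass: 3.5 × 9.8 = 34.3 N down at 3 m → arm 2.26 m, τ = 34.3 × 2.26 = 77.52 N·m clockwise.
Net load moment about support A = 1061 N·m clockwise.
Reaction R at support B is upward at 2.7 m, arm 1.96 m → moment R × 1.96 counterclockwise.
For rotational equilibrium, R × 1.96 = 1061, so R = 541 N.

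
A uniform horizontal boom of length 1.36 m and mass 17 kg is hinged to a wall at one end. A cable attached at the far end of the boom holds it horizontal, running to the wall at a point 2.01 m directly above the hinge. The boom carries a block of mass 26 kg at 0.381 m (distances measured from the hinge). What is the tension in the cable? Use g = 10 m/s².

Sum moments about the hinge (the unknown hinge reaction has zero arm there).
Beam weight: 17 × 10 = 170 N down at 0.68 m → arm 0.68 m, τ = 170 × 0.68 = 115.6 N·m clockwise.
Block: 26 × 10 = 260 N down at 0.381 m → arm 0.381 m, τ = 260 × 0.381 = 99.06 N·m clockwise.
Total clockwise load moment = 214.7 N·m.
The cable tension T acts at 1.36 m; only its component perpendicular to the boom, T sinθ, produces torque. sinθ = h/√(h²+d²) = 2.01/√(2.01²+1.36²) = 0.8282.
Στ = 0 ⇒ T × 1.36 × 0.8282 = 214.7 ⇒ T = 214.7 / 1.126 = 191 N.

T ≈ 191 N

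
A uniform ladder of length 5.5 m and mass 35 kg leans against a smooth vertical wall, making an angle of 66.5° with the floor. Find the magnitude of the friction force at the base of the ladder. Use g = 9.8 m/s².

f ≈ 74.6 N

Taking torques about the foot of the ladder:
Ladder weight 35×9.8 = 343 N acts at 2.75 m along the ladder; its horizontal arm is 2.75·cos66.5° = 1.097 m → τ = 376.3 N·m clockwise.
Wall normal N acts horizontally at the top; its moment arm is the height L sinθ = 5.5·sin66.5° = 5.044 m, counterclockwise.
Balancing moments: N × 5.044 = 376.3, giving N = 74.6 N.
ΣFx = 0: friction at the foot balances the wall's push, so f = N_wall = 74.6 N.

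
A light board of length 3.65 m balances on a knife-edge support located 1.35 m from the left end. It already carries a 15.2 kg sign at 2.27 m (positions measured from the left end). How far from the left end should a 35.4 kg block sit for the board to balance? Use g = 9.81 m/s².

Choose the knife-edge support (at 1.35 m from the left end) as the axis so the support reaction has zero arm there.
Sign: 15.2 × 9.81 = 149.1 N down at 2.27 m → arm 0.92 m, τ = 149.1 × 0.92 = 137.2 N·m clockwise.
Net moment of existing loads = 137.2 N·m clockwise.
The block weighs 35.4 × 9.81 = 347.3 N and must supply an equal counterclockwise moment, so its lever arm about the knife-edge support is 137.2 / 347.3 = 0.395 m.
That puts it at 1.35 − 0.395 = 0.955 m from the left end.

x ≈ 0.955 m from the left end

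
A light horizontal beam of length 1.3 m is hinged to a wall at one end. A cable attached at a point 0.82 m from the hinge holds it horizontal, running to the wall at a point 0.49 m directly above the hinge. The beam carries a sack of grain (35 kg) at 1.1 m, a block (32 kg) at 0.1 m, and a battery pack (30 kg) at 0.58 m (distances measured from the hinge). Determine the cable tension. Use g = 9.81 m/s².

About the hinge:
Sack of grain: 35 × 9.81 = 343.4 N down at 1.1 m → arm 1.1 m, τ = 343.4 × 1.1 = 377.7 N·m clockwise.
Block: 32 × 9.81 = 313.9 N down at 0.1 m → arm 0.1 m, τ = 313.9 × 0.1 = 31.39 N·m clockwise.
Battery pack: 30 × 9.81 = 294.3 N down at 0.58 m → arm 0.58 m, τ = 294.3 × 0.58 = 170.7 N·m clockwise.
Total clockwise load moment = 579.8 N·m.
The cable tension T acts at 0.82 m; only its component perpendicular to the beam, T sinθ, produces torque. sinθ = h/√(h²+d²) = 0.49/√(0.49²+0.82²) = 0.513.
Στ = 0 ⇒ T × 0.82 × 0.513 = 579.8 ⇒ T = 579.8 / 0.4207 = 1380 N.

T ≈ 1380 N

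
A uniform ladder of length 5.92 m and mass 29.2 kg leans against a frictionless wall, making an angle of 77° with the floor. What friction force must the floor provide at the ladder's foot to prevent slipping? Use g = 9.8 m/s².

f ≈ 33 N

Take moments about the foot of the ladder.
Ladder weight 29.2×9.8 = 286.2 N acts at 2.96 m along the ladder; its horizontal arm is 2.96·cos77° = 0.6659 m → τ = 190.6 N·m clockwise.
Wall normal N acts horizontally at the top; its moment arm is the height L sinθ = 5.92·sin77° = 5.768 m, counterclockwise.
For rotational equilibrium, N × 5.768 = 190.6, so N = 33 N.
ΣFx = 0: friction at the foot balances the wall's push, so f = N_wall = 33 N.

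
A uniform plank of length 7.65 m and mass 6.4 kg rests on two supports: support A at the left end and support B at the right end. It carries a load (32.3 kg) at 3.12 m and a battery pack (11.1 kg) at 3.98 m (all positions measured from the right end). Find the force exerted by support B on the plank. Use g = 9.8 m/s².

R_B ≈ 271 N

Take moments about support A.
Beam weight: 6.4 × 9.8 = 62.72 N down at 3.825 m → arm 3.825 m, τ = 62.72 × 3.825 = 239.9 N·m clockwise.
Load: 32.3 × 9.8 = 316.5 N down at 3.12 m → arm 4.53 m, τ = 316.5 × 4.53 = 1434 N·m clockwise.
Battery pack: 11.1 × 9.8 = 108.8 N down at 3.98 m → arm 3.67 m, τ = 108.8 × 3.67 = 399.3 N·m clockwise.
Net load moment about support A = 2073 N·m clockwise.
Reaction R at support B is upward at 0 m, arm 7.65 m → moment R × 7.65 counterclockwise.
For rotational equilibrium, R × 7.65 = 2073, so R = 271 N.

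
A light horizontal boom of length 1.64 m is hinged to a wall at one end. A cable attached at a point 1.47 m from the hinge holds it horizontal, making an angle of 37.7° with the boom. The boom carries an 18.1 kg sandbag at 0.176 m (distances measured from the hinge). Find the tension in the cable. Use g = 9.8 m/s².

About the hinge:
Sandbag: 18.1 × 9.8 = 177.4 N down at 0.176 m → arm 0.176 m, τ = 177.4 × 0.176 = 31.22 N·m clockwise.
Total clockwise load moment = 31.22 N·m.
The cable tension T acts at 1.47 m; only its component perpendicular to the boom, T sinθ, produces torque. sin 37.7° = 0.6115.
For rotational equilibrium, T × 1.47 × 0.6115 = 31.22, so T = 31.22 / 0.8989 = 34.7 N.

T ≈ 34.7 N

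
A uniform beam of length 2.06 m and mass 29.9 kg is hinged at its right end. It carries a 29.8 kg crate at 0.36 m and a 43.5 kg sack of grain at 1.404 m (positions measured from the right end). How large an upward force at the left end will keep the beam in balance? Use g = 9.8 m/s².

F ≈ 488 N

About the right end:
Beam weight: 29.9 × 9.8 = 293 N down at 1.03 m → arm 1.03 m, τ = 293 × 1.03 = 301.8 N·m counterclockwise.
Crate: 29.8 × 9.8 = 292 N down at 0.36 m → arm 0.36 m, τ = 292 × 0.36 = 105.1 N·m counterclockwise.
Sack of grain: 43.5 × 9.8 = 426.3 N down at 1.404 m → arm 1.404 m, τ = 426.3 × 1.404 = 598.5 N·m counterclockwise.
Net moment of the loads = 1005 N·m counterclockwise.
The upward force F acts at the left end, arm 2.06 m, giving F × 2.06 clockwise.
Στ = 0 ⇒ F × 2.06 = 1005 ⇒ F = 1005 / 2.06 = 488 N.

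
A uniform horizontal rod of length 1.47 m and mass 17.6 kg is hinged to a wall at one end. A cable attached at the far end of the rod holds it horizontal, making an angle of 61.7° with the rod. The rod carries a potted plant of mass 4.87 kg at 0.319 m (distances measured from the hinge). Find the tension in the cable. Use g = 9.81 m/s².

T ≈ 110 N

Choose the hinge as the axis so the unknown hinge reaction has zero arm there.
Beam weight: 17.6 × 9.81 = 172.7 N down at 0.735 m → arm 0.735 m, τ = 172.7 × 0.735 = 126.9 N·m clockwise.
Potted plant: 4.87 × 9.81 = 47.77 N down at 0.319 m → arm 0.319 m, τ = 47.77 × 0.319 = 15.24 N·m clockwise.
Total clockwise load moment = 142.1 N·m.
The cable tension T acts at 1.47 m; only its component perpendicular to the rod, T sinθ, produces torque. sin 61.7° = 0.8805.
Στ = 0 ⇒ T × 1.47 × 0.8805 = 142.1 ⇒ T = 142.1 / 1.294 = 110 N.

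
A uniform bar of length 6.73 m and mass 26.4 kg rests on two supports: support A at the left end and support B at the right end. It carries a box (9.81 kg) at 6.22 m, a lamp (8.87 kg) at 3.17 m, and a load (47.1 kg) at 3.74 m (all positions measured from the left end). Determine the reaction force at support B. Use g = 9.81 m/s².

Sum moments about support A (its reaction then has zero moment arm).
Beam weight: 26.4 × 9.81 = 259 N down at 3.365 m → arm 3.365 m, τ = 259 × 3.365 = 871.5 N·m clockwise.
Box: 9.81 × 9.81 = 96.24 N down at 6.22 m → arm 6.22 m, τ = 96.24 × 6.22 = 598.6 N·m clockwise.
Lamp: 8.87 × 9.81 = 87.01 N down at 3.17 m → arm 3.17 m, τ = 87.01 × 3.17 = 275.8 N·m clockwise.
Load: 47.1 × 9.81 = 462.1 N down at 3.74 m → arm 3.74 m, τ = 462.1 × 3.74 = 1728 N·m clockwise.
Net load moment about support A = 3474 N·m clockwise.
Reaction R at support B is upward at 6.73 m, arm 6.73 m → moment R × 6.73 counterclockwise.
Στ = 0 ⇒ R × 6.73 = 3474 ⇒ R = 516 N.

R_B ≈ 516 N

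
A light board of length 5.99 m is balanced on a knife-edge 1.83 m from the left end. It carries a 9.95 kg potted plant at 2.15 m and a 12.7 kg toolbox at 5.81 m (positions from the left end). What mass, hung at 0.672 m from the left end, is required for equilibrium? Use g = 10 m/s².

m ≈ 46.4 kg

Sum moments about the knife-edge (at 1.83 m from the left end) (the support reaction has zero arm there).
Potted plant: 9.95 × 10 = 99.5 N down at 2.15 m → arm 0.32 m, τ = 99.5 × 0.32 = 31.84 N·m clockwise.
Toolbox: 12.7 × 10 = 127 N down at 5.81 m → arm 3.98 m, τ = 127 × 3.98 = 505.5 N·m clockwise.
Net moment of known loads = 537.3 N·m clockwise.
An unknown mass m at 0.672 m has arm 1.158 m; its moment is m·g·1.158 counterclockwise.
Στ = 0 ⇒ m × 10 × 1.158 = 537.3 ⇒ m = 537.3 / (10 × 1.158) = 46.4 kg.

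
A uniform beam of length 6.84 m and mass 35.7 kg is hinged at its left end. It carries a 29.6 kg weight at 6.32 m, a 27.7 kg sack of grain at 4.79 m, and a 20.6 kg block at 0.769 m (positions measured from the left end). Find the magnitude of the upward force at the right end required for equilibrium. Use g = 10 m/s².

About the left end:
Beam weight: 35.7 × 10 = 357 N down at 3.42 m → arm 3.42 m, τ = 357 × 3.42 = 1221 N·m clockwise.
Weight: 29.6 × 10 = 296 N down at 6.32 m → arm 6.32 m, τ = 296 × 6.32 = 1871 N·m clockwise.
Sack of grain: 27.7 × 10 = 277 N down at 4.79 m → arm 4.79 m, τ = 277 × 4.79 = 1327 N·m clockwise.
Block: 20.6 × 10 = 206 N down at 0.769 m → arm 0.769 m, τ = 206 × 0.769 = 158.4 N·m clockwise.
Net moment of the loads = 4577 N·m clockwise.
The upward force F acts at the right end, arm 6.84 m, giving F × 6.84 counterclockwise.
Setting net torque to zero: F × 6.84 = 4577 → F = 4577 / 6.84 = 669 N.

F ≈ 669 N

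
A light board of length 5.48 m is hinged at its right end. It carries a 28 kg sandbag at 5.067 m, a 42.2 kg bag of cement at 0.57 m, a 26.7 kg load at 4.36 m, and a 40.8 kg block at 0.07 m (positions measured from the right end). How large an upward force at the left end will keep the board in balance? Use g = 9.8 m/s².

F ≈ 510 N

Sum moments about the right end (the unknown pivot reaction has zero arm there).
Sandbag: 28 × 9.8 = 274.4 N down at 5.067 m → arm 5.067 m, τ = 274.4 × 5.067 = 1390 N·m counterclockwise.
Bag of cement: 42.2 × 9.8 = 413.6 N down at 0.57 m → arm 0.57 m, τ = 413.6 × 0.57 = 235.8 N·m counterclockwise.
Load: 26.7 × 9.8 = 261.7 N down at 4.36 m → arm 4.36 m, τ = 261.7 × 4.36 = 1141 N·m counterclockwise.
Block: 40.8 × 9.8 = 399.8 N down at 0.07 m → arm 0.07 m, τ = 399.8 × 0.07 = 27.99 N·m counterclockwise.
Net moment of the loads = 2795 N·m counterclockwise.
The upward force F acts at the left end, arm 5.48 m, giving F × 5.48 clockwise.
Στ = 0 ⇒ F × 5.48 = 2795 ⇒ F = 2795 / 5.48 = 510 N.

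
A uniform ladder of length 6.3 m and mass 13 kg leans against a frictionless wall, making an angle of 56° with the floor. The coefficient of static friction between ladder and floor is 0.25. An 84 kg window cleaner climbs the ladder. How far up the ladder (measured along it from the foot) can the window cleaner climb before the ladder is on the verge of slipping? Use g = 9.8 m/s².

d ≈ 2.21 m

Sum moments about the foot of the ladder (the floor normal and friction both act there and drop out).
Ladder weight 13×9.8 = 127.4 N acts at 3.15 m along the ladder; its horizontal arm is 3.15·cos56° = 1.761 m → τ = 224.4 N·m clockwise.
Window cleaner weight 84×9.8 = 823.2 N at distance d → arm d·cos56° → τ = 823.2·d·0.5592 clockwise.
Wall normal N at the top has arm L sinθ = 5.223 m counterclockwise, so Στ = 0 gives N·5.223 = 224.4 + 460.3·d.
ΣFy = 0 ⇒ N_floor = 950.6 N, so the maximum friction is μ_s·N_floor = 0.25×950.6 = 237.7 N. ΣFx = 0 ⇒ N_wall = f, so at the slipping point N = 237.7 N.
Substituting: 237.7×5.223 = 224.4 + 460.3·d ⇒ d = (1242 − 224.4) / 460.3 = 2.21 m.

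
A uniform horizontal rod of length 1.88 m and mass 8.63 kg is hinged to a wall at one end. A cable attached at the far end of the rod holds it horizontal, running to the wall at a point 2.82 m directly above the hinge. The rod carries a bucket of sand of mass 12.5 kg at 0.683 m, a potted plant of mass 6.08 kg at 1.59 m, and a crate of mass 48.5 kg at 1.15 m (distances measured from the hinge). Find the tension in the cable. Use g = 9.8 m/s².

Taking torques about the hinge:
Beam weight: 8.63 × 9.8 = 84.57 N down at 0.94 m → arm 0.94 m, τ = 84.57 × 0.94 = 79.5 N·m clockwise.
Bucket of sand: 12.5 × 9.8 = 122.5 N down at 0.683 m → arm 0.683 m, τ = 122.5 × 0.683 = 83.67 N·m clockwise.
Potted plant: 6.08 × 9.8 = 59.58 N down at 1.59 m → arm 1.59 m, τ = 59.58 × 1.59 = 94.73 N·m clockwise.
Crate: 48.5 × 9.8 = 475.3 N down at 1.15 m → arm 1.15 m, τ = 475.3 × 1.15 = 546.6 N·m clockwise.
Total clockwise load moment = 804.5 N·m.
The cable tension T acts at 1.88 m; only its component perpendicular to the rod, T sinθ, produces torque. sinθ = h/√(h²+d²) = 2.82/√(2.82²+1.88²) = 0.8321.
For rotational equilibrium, T × 1.88 × 0.8321 = 804.5, so T = 804.5 / 1.564 = 514 N.

T ≈ 514 N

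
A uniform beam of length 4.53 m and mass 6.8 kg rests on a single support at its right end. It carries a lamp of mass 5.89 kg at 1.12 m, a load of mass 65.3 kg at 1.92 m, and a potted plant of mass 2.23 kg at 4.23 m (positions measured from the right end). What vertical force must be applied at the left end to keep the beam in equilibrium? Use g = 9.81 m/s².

F ≈ 340 N

About the right end:
Beam weight: 6.8 × 9.81 = 66.71 N down at 2.265 m → arm 2.265 m, τ = 66.71 × 2.265 = 151.1 N·m counterclockwise.
Lamp: 5.89 × 9.81 = 57.78 N down at 1.12 m → arm 1.12 m, τ = 57.78 × 1.12 = 64.71 N·m counterclockwise.
Load: 65.3 × 9.81 = 640.6 N down at 1.92 m → arm 1.92 m, τ = 640.6 × 1.92 = 1230 N·m counterclockwise.
Potted plant: 2.23 × 9.81 = 21.88 N down at 4.23 m → arm 4.23 m, τ = 21.88 × 4.23 = 92.55 N·m counterclockwise.
Net moment of the loads = 1538 N·m counterclockwise.
The upward force F acts at the left end, arm 4.53 m, giving F × 4.53 clockwise.
Στ = 0 ⇒ F × 4.53 = 1538 ⇒ F = 1538 / 4.53 = 340 N.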